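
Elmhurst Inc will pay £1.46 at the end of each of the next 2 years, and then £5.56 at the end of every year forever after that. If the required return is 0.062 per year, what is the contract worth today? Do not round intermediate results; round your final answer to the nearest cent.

£82.18

PV of 2-year annuity: £1.46 × [1 − (1+0.062)^−2] / 0.062 = 2.66927
Perpetuity value at year 2: £5.56 / 0.062 = 89.67742
PV of perpetuity: 89.67742 / (1+0.062)^2 = 79.51225
Total PV = 2.66927 + 79.51225 = 82.18152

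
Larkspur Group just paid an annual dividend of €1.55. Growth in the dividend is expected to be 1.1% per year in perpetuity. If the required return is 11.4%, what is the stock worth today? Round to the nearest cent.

€15.21

D₁ = D₀ × (1 + g) = €1.55 × 1.011 = €1.5671
Growing perpetuity: P = D₁ / (r − g) = €1.5671 / (0.114 − 0.011) = €15.21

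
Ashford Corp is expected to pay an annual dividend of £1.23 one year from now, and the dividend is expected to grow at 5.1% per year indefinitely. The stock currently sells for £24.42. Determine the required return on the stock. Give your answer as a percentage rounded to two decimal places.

10.14%

P = D₁/(r − g) ⇒ r = D₁/P + g = £1.2300/£24.42 + 0.051 = 0.050369 + 0.051 = 0.101369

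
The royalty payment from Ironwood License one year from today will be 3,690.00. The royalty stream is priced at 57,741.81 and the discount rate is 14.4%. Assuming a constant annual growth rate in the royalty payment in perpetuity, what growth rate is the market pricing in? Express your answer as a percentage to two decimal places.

P = D₁/(r−g) ⇒ g = r − D₁/P = 0.144 − 3,690.00/57,741.81 = 0.080095

8.01%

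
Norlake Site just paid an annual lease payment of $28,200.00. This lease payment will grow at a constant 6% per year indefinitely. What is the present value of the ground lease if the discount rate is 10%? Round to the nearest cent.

D₁ = D₀ × (1 + g) = $28,200.00 × 1.06 = $29,892.0000
Growing perpetuity: P = D₁ / (r − g) = $29,892.0000 / (0.1 − 0.06) = $747,300.00

$747300.00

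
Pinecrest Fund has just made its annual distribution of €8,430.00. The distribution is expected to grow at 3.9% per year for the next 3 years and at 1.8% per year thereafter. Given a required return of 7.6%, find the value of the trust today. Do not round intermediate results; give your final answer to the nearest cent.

D_1 = 8758.77000
D_2 = 9100.36203
D_3 = 9455.27615
Terminal value at year 3: TV = D_3×(1+g_2)/(r−g_2) = 9625.47112/0.058 = 165956.39862
P_0 = D_1/(1+r)^1 + D_2/(1+r)^2 + D_3/(1+r)^3 + TV/(1+r)^3
    = 8140.12082 + 7860.20960 + 7589.92358 + 133216.24494 = 156806.49894

€156806.50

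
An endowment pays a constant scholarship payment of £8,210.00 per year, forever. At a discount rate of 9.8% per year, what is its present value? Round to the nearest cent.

Level perpetuity: PV = C / r = £8,210.00 / 0.098 = £83,775.51

£83775.51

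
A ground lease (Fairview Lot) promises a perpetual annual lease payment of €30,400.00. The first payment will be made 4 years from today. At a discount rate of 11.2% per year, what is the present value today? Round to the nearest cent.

Value at end of year 3: C / r = €30,400.00 / 0.112 = €271,428.5714
Discount to today: PV = €271,428.5714 / (1 + 0.112)^3 = €271,428.5714 / 1.375037 = €197,397.30

€197397.30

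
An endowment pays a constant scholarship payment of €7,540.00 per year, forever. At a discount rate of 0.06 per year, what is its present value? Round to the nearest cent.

€125666.67

Level perpetuity: PV = C / r = €7,540.00 / 0.06 = €125,666.67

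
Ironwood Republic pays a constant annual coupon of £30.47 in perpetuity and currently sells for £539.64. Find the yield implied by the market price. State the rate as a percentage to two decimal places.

5.65%

P = C/r ⇒ r = C/P = £30.47/£539.64 = 0.056464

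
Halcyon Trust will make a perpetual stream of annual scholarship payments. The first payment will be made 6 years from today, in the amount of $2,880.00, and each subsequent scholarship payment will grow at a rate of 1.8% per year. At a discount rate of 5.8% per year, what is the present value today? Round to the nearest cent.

Value at end of year 5: C₁ / (r − g) = $2,880.00 / (0.058 − 0.018) = $72,000.0000
Discount to today: PV = $72,000.0000 / (1 + 0.058)^5 = $72,000.0000 / 1.325648 = $54,313.05

$54313.05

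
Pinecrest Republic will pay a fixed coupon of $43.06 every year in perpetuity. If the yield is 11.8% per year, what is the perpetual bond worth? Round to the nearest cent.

$364.92

Level perpetuity: PV = C / r = $43.06 / 0.118 = $364.92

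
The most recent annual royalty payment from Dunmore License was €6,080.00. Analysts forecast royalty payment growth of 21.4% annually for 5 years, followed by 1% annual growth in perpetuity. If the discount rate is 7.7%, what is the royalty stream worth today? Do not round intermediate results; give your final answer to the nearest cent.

€210954.32

D_1 = 7381.12000
D_2 = 8960.67968
D_3 = 10878.26513
D_4 = 13206.21387
D_5 = 16032.34364
Terminal value at year 5: TV = D_5×(1+g_2)/(r−g_2) = 16192.66707/0.067 = 241681.59812
P_0 = D_1/(1+r)^1 + D_2/(1+r)^2 + D_3/(1+r)^3 + D_4/(1+r)^4 + D_5/(1+r)^5 + TV/(1+r)^5
    = 6853.40761 + 7725.19670 + 8707.88189 + 9815.56974 + 11064.16125 + 166788.10238 = 210954.31957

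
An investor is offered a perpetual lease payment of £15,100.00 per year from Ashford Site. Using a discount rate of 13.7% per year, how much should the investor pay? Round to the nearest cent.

Level perpetuity: PV = C / r = £15,100.00 / 0.137 = £110,218.98

£110218.98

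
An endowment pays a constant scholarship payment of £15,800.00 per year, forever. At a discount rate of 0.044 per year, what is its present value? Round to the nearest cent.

Level perpetuity: PV = C / r = £15,800.00 / 0.044 = £359,090.91

£359090.91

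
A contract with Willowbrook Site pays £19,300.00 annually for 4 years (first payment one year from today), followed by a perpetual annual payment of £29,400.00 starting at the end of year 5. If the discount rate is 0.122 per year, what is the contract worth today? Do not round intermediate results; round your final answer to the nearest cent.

PV of 4-year annuity: £19,300.00 × [1 − (1+0.122)^−4] / 0.122 = 58374.77104
Perpetuity value at year 4: £29,400.00 / 0.122 = 240983.60656
PV of perpetuity: 240983.60656 / (1+0.122)^4 = 152060.38021
Total PV = 58374.77104 + 152060.38021 = 210435.15125

£210435.15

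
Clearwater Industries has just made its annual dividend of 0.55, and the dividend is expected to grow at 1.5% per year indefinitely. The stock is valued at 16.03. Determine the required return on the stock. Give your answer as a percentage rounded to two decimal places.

D₁ = 0.55 × 1.015 = 0.5583
P = D₁/(r − g) ⇒ r = D₁/P + g = 0.5583/16.03 + 0.015 = 0.034825 + 0.015 = 0.049825

4.98%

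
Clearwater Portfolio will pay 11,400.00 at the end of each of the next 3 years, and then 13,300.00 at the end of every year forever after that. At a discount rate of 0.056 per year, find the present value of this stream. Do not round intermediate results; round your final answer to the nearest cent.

PV of 3-year annuity: 11,400.00 × [1 − (1+0.056)^−3] / 0.056 = 30699.26408
Perpetuity value at year 3: 13,300.00 / 0.056 = 237500.00000
PV of perpetuity: 237500.00000 / (1+0.056)^3 = 201684.19191
Total PV = 30699.26408 + 201684.19191 = 232383.45599

232383.46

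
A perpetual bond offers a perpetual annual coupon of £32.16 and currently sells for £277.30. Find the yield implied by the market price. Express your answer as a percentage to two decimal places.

11.60%

P = C/r ⇒ r = C/P = £32.16/£277.30 = 0.115975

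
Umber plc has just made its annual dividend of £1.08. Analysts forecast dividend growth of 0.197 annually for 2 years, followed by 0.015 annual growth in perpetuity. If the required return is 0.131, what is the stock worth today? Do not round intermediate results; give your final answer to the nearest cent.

£12.94

D_1 = 1.29276
D_2 = 1.54743
Terminal value at year 2: TV = D_2×(1+g_2)/(r−g_2) = 1.57065/0.116 = 13.54005
P_0 = D_1/(1+r)^1 + D_2/(1+r)^2 + TV/(1+r)^2
    = 1.14302 + 1.20973 + 10.58510 = 12.93785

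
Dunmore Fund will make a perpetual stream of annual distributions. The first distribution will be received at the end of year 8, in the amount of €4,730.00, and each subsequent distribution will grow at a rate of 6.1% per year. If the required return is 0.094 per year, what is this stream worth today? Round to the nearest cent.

€76423.33

Value at end of year 7: C₁ / (r − g) = €4,730.00 / (0.094 − 0.061) = €143,333.3333
Discount to today: PV = €143,333.3333 / (1 + 0.094)^7 = €143,333.3333 / 1.875518 = €76,423.33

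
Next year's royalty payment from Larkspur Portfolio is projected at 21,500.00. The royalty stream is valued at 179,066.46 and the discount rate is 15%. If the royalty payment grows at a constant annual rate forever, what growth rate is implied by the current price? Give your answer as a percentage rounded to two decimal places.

P = D₁/(r−g) ⇒ g = r − D₁/P = 0.15 − 21,500.00/179,066.46 = 0.029933

2.99%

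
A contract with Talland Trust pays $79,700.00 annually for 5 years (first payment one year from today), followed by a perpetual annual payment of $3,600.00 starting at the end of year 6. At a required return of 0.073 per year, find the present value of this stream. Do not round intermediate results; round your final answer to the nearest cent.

PV of 5-year annuity: $79,700.00 × [1 − (1+0.073)^−5] / 0.073 = 324177.48956
Perpetuity value at year 5: $3,600.00 / 0.073 = 49315.06849
PV of perpetuity: 49315.06849 / (1+0.073)^5 = 34672.17060
Total PV = 324177.48956 + 34672.17060 = 358849.66016

$358849.66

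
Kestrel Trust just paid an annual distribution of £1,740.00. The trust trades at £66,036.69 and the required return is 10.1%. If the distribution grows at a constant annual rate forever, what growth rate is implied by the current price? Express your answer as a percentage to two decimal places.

7.27%

P = D₀(1+g)/(r−g) ⇒ P(r−g) = D₀(1+g) ⇒ g(P+D₀) = P·r − D₀
g = (P·r − D₀)/(P + D₀) = (£66,036.69×0.101 − £1,740.00) / (£66,036.69 + £1,740.00) = 0.072735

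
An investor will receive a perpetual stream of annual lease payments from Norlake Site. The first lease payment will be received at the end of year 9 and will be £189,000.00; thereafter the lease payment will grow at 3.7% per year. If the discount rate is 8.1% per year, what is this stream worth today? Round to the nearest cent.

Value at end of year 8: C₁ / (r − g) = £189,000.00 / (0.081 − 0.037) = £4,295,454.5455
Discount to today: PV = £4,295,454.5455 / (1 + 0.081)^8 = £4,295,454.5455 / 1.864685 = £2,303,581.47

£2303581.47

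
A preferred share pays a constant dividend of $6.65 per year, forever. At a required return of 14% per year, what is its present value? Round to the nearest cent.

$47.50

Level perpetuity: PV = C / r = $6.65 / 0.14 = $47.50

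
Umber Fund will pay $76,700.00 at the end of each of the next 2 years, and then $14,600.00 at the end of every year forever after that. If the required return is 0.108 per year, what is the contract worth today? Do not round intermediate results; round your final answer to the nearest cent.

$241815.99

PV of 2-year annuity: $76,700.00 × [1 − (1+0.108)^−2] / 0.108 = 131700.20462
Perpetuity value at year 2: $14,600.00 / 0.108 = 135185.18519
PV of perpetuity: 135185.18519 / (1+0.108)^2 = 110115.78509
Total PV = 131700.20462 + 110115.78509 = 241815.98970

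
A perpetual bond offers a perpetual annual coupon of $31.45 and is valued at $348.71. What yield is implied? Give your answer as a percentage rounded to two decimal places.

P = C/r ⇒ r = C/P = $31.45/$348.71 = 0.090190

9.02%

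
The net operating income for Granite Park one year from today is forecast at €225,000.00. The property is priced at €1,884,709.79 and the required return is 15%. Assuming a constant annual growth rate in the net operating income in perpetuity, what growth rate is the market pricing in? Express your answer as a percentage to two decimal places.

3.06%

P = D₁/(r−g) ⇒ g = r − D₁/P = 0.15 − €225,000.00/€1,884,709.79 = 0.030618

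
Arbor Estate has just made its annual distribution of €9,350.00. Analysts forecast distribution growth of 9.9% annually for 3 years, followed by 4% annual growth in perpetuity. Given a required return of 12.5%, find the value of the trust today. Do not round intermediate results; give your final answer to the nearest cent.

D_1 = 10275.65000
D_2 = 11292.93935
D_3 = 12410.94035
Terminal value at year 3: TV = D_3×(1+g_2)/(r−g_2) = 12907.37796/0.085 = 151851.50541
P_0 = D_1/(1+r)^1 + D_2/(1+r)^2 + D_3/(1+r)^3 + TV/(1+r)^3
    = 9133.91111 + 8922.81628 + 8716.60008 + 106650.16566 = 133423.49313

€133423.49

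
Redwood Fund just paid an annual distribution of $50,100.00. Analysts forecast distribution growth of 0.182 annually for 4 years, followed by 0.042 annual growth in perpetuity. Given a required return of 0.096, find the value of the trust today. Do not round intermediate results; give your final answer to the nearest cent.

$1550713.77

D_1 = 59218.20000
D_2 = 69995.91240
D_3 = 82735.16846
D_4 = 97792.96912
Terminal value at year 4: TV = D_4×(1+g_2)/(r−g_2) = 101900.27382/0.054 = 1887042.10776
P_0 = D_1/(1+r)^1 + D_2/(1+r)^2 + D_3/(1+r)^3 + D_4/(1+r)^4 + TV/(1+r)^4
    = 54031.20438 + 58270.87918 + 62843.22918 + 67774.35848 + 1307794.10255 = 1550713.77377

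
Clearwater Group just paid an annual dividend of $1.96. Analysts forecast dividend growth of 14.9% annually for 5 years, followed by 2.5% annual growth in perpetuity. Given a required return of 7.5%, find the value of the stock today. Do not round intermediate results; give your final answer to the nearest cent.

D_1 = 2.25204
D_2 = 2.58759
D_3 = 2.97315
D_4 = 3.41614
D_5 = 3.92515
Terminal value at year 5: TV = D_5×(1+g_2)/(r−g_2) = 4.02328/0.05 = 80.46557
P_0 = D_1/(1+r)^1 + D_2/(1+r)^2 + D_3/(1+r)^3 + D_4/(1+r)^4 + D_5/(1+r)^5 + TV/(1+r)^5
    = 2.09492 + 2.23913 + 2.39326 + 2.55801 + 2.73410 + 56.04899 = 68.06841

$68.07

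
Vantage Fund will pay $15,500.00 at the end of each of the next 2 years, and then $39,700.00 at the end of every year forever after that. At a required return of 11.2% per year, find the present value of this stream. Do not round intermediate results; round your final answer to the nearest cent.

PV of 2-year annuity: $15,500.00 × [1 − (1+0.112)^−2] / 0.112 = 26473.78500
Perpetuity value at year 2: $39,700.00 / 0.112 = 354464.28571
PV of perpetuity: 354464.28571 / (1+0.112)^2 = 286657.23639
Total PV = 26473.78500 + 286657.23639 = 313131.02139

$313131.02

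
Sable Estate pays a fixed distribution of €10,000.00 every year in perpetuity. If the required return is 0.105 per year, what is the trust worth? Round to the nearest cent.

€95238.10

Level perpetuity: PV = C / r = €10,000.00 / 0.105 = €95,238.10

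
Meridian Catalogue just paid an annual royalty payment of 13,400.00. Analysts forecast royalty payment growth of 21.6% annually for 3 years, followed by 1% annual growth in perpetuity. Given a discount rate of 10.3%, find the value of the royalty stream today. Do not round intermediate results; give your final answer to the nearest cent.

244006.06

D_1 = 16294.40000
D_2 = 19813.99040
D_3 = 24093.81233
Terminal value at year 3: TV = D_3×(1+g_2)/(r−g_2) = 24334.75045/0.093 = 261663.98333
P_0 = D_1/(1+r)^1 + D_2/(1+r)^2 + D_3/(1+r)^3 + TV/(1+r)^3
    = 14772.80145 + 16286.24348 + 17954.73443 + 194992.27716 = 244006.05652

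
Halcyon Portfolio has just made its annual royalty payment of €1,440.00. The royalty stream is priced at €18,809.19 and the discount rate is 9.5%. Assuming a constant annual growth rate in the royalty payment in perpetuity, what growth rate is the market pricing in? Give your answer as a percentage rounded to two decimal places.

P = D₀(1+g)/(r−g) ⇒ P(r−g) = D₀(1+g) ⇒ g(P+D₀) = P·r − D₀
g = (P·r − D₀)/(P + D₀) = (€18,809.19×0.095 − €1,440.00) / (€18,809.19 + €1,440.00) = 0.017130

1.71%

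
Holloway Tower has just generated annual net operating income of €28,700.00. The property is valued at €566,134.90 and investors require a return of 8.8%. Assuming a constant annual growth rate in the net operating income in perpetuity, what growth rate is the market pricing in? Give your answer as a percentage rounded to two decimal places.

P = D₀(1+g)/(r−g) ⇒ P(r−g) = D₀(1+g) ⇒ g(P+D₀) = P·r − D₀
g = (P·r − D₀)/(P + D₀) = (€566,134.90×0.088 − €28,700.00) / (€566,134.90 + €28,700.00) = 0.035505

3.55%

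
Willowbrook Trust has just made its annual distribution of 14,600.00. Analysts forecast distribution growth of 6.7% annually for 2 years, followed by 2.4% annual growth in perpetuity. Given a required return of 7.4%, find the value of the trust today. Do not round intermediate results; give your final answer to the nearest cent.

324038.16

D_1 = 15578.20000
D_2 = 16621.93940
Terminal value at year 2: TV = D_2×(1+g_2)/(r−g_2) = 17020.86595/0.05 = 340417.31891
P_0 = D_1/(1+r)^1 + D_2/(1+r)^2 + TV/(1+r)^2
    = 14504.84171 + 14410.30364 + 295123.01852 = 324038.16387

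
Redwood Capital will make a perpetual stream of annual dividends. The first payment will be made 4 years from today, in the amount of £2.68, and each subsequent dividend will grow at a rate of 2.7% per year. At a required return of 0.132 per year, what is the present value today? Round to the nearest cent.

Value at end of year 3: C₁ / (r − g) = £2.68 / (0.132 − 0.027) = £25.5238
Discount to today: PV = £25.5238 / (1 + 0.132)^3 = £25.5238 / 1.450572 = £17.60

£17.60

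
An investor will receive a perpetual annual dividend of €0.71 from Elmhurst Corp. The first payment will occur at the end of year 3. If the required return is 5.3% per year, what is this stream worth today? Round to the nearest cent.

€12.08

Value at end of year 2: C / r = €0.71 / 0.053 = €13.3962
Discount to today: PV = €13.3962 / (1 + 0.053)^2 = €13.3962 / 1.108809 = €12.08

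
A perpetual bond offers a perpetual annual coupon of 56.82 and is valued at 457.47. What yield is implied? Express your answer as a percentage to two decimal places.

P = C/r ⇒ r = C/P = 56.82/457.47 = 0.124205

12.42%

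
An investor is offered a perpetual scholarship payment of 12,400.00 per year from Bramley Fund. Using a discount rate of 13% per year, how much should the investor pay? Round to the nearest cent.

95384.62

Level perpetuity: PV = C / r = 12,400.00 / 0.13 = 95,384.62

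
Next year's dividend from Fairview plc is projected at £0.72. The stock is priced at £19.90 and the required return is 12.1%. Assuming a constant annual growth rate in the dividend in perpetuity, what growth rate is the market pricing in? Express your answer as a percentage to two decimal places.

8.48%

P = D₁/(r−g) ⇒ g = r − D₁/P = 0.121 − £0.72/£19.90 = 0.084819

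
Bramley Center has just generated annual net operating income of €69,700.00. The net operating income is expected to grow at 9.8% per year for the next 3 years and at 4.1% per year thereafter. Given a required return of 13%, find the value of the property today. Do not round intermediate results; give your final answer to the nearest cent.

D_1 = 76530.60000
D_2 = 84030.59880
D_3 = 92265.59748
Terminal value at year 3: TV = D_3×(1+g_2)/(r−g_2) = 96048.48698/0.089 = 1079196.48291
P_0 = D_1/(1+r)^1 + D_2/(1+r)^2 + D_3/(1+r)^3 + TV/(1+r)^3
    = 67726.19469 + 65808.28475 + 63944.68731 + 747937.29761 = 945416.46436

€945416.46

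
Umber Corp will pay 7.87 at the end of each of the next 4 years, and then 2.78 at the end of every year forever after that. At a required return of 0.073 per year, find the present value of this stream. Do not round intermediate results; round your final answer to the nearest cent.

55.21

PV of 4-year annuity: 7.87 × [1 − (1+0.073)^−4] / 0.073 = 26.47780
Perpetuity value at year 4: 2.78 / 0.073 = 38.08219
PV of perpetuity: 38.08219 / (1+0.073)^4 = 28.72917
Total PV = 26.47780 + 28.72917 = 55.20697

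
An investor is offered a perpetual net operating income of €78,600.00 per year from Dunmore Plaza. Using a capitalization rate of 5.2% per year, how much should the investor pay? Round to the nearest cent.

Level perpetuity: PV = C / r = €78,600.00 / 0.052 = €1,511,538.46

€1511538.46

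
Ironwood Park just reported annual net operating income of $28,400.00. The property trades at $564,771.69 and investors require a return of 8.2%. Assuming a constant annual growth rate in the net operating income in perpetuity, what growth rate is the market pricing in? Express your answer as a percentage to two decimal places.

P = D₀(1+g)/(r−g) ⇒ P(r−g) = D₀(1+g) ⇒ g(P+D₀) = P·r − D₀
g = (P·r − D₀)/(P + D₀) = ($564,771.69×0.082 − $28,400.00) / ($564,771.69 + $28,400.00) = 0.030196

3.02%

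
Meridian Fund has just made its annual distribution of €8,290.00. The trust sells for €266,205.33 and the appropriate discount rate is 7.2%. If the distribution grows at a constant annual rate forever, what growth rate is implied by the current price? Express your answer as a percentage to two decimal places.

3.96%

P = D₀(1+g)/(r−g) ⇒ P(r−g) = D₀(1+g) ⇒ g(P+D₀) = P·r − D₀
g = (P·r − D₀)/(P + D₀) = (€266,205.33×0.072 − €8,290.00) / (€266,205.33 + €8,290.00) = 0.039625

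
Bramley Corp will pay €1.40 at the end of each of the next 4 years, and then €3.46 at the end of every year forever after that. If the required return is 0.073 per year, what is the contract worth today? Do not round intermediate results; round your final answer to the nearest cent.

PV of 4-year annuity: €1.40 × [1 − (1+0.073)^−4] / 0.073 = 4.71016
Perpetuity value at year 4: €3.46 / 0.073 = 47.39726
PV of perpetuity: 47.39726 / (1+0.073)^4 = 35.75645
Total PV = 4.71016 + 35.75645 = 40.46660

€40.47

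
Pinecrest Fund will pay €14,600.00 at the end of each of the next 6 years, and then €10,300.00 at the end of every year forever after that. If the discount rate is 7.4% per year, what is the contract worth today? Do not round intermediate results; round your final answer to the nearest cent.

€159434.64

PV of 6-year annuity: €14,600.00 × [1 − (1+0.074)^−6] / 0.074 = 68740.38057
Perpetuity value at year 6: €10,300.00 / 0.074 = 139189.18919
PV of perpetuity: 139189.18919 / (1+0.074)^6 = 90694.26317
Total PV = 68740.38057 + 90694.26317 = 159434.64374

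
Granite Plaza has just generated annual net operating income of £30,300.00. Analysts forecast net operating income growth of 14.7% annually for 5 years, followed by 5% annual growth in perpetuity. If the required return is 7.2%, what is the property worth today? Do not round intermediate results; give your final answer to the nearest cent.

D_1 = 34754.10000
D_2 = 39862.95270
D_3 = 45722.80675
D_4 = 52444.05934
D_5 = 60153.33606
Terminal value at year 5: TV = D_5×(1+g_2)/(r−g_2) = 63161.00286/0.022 = 2870954.67566
P_0 = D_1/(1+r)^1 + D_2/(1+r)^2 + D_3/(1+r)^3 + D_4/(1+r)^4 + D_5/(1+r)^5 + TV/(1+r)^5
    = 32419.86940 + 34688.05056 + 37114.91977 + 39711.57927 + 42489.90805 + 2027927.42950 = 2214351.75656

£2214351.76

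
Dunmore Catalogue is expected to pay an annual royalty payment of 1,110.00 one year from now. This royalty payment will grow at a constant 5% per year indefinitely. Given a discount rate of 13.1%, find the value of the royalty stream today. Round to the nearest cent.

13703.70

Growing perpetuity: P = D₁ / (r − g) = 1,110.0000 / (0.131 − 0.05) = 13,703.70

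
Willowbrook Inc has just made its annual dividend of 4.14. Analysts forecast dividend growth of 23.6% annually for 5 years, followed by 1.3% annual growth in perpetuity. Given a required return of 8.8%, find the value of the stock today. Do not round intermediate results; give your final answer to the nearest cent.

D_1 = 5.11704
D_2 = 6.32466
D_3 = 7.81728
D_4 = 9.66216
D_5 = 11.94243
Terminal value at year 5: TV = D_5×(1+g_2)/(r−g_2) = 12.09768/0.075 = 161.30242
P_0 = D_1/(1+r)^1 + D_2/(1+r)^2 + D_3/(1+r)^3 + D_4/(1+r)^4 + D_5/(1+r)^5 + TV/(1+r)^5
    = 4.70316 + 5.34293 + 6.06973 + 6.89539 + 7.83336 + 105.80261 = 136.64718

136.65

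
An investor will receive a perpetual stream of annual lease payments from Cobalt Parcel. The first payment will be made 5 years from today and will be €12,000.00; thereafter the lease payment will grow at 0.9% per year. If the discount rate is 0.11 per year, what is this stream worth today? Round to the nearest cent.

€78265.07

Value at end of year 4: C₁ / (r − g) = €12,000.00 / (0.11 − 0.009) = €118,811.8812
Discount to today: PV = €118,811.8812 / (1 + 0.11)^4 = €118,811.8812 / 1.518070 = €78,265.07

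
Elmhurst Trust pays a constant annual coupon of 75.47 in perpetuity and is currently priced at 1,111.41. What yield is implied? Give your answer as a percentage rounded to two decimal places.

6.79%

P = C/r ⇒ r = C/P = 75.47/1,111.41 = 0.067905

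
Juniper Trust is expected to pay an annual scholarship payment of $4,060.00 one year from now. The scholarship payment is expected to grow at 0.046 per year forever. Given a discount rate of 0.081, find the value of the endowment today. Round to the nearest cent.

$116000.00

Growing perpetuity: P = D₁ / (r − g) = $4,060.0000 / (0.081 − 0.046) = $116,000.00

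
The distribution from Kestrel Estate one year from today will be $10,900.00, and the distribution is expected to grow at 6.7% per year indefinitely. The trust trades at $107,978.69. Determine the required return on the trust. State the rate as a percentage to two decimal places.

P = D₁/(r − g) ⇒ r = D₁/P + g = $10,900.0000/$107,978.69 + 0.067 = 0.100946 + 0.067 = 0.167946

16.79%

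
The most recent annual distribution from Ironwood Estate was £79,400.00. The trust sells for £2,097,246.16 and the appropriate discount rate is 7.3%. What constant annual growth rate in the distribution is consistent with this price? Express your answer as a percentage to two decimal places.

P = D₀(1+g)/(r−g) ⇒ P(r−g) = D₀(1+g) ⇒ g(P+D₀) = P·r − D₀
g = (P·r − D₀)/(P + D₀) = (£2,097,246.16×0.073 − £79,400.00) / (£2,097,246.16 + £79,400.00) = 0.033859

3.39%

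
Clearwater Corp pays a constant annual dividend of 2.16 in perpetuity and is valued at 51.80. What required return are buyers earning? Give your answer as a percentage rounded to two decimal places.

4.17%

P = C/r ⇒ r = C/P = 2.16/51.80 = 0.041699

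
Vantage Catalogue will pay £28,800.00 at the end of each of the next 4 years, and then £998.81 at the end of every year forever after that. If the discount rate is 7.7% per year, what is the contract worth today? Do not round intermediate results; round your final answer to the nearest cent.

£105670.88

PV of 4-year annuity: £28,800.00 × [1 − (1+0.077)^−4] / 0.077 = 96029.71647
Perpetuity value at year 4: £998.81 / 0.077 = 12971.55844
PV of perpetuity: 12971.55844 / (1+0.077)^4 = 9641.16118
Total PV = 96029.71647 + 9641.16118 = 105670.87765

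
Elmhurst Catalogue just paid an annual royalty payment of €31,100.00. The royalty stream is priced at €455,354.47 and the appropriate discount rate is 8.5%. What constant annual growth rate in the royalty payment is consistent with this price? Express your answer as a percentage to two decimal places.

P = D₀(1+g)/(r−g) ⇒ P(r−g) = D₀(1+g) ⇒ g(P+D₀) = P·r − D₀
g = (P·r − D₀)/(P + D₀) = (€455,354.47×0.085 − €31,100.00) / (€455,354.47 + €31,100.00) = 0.015634

1.56%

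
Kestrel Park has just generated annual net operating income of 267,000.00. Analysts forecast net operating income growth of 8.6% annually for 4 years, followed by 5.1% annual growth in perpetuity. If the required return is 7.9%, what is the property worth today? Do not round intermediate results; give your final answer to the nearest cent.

11370083.19

D_1 = 289962.00000
D_2 = 314898.73200
D_3 = 341980.02295
D_4 = 371390.30493
Terminal value at year 4: TV = D_4×(1+g_2)/(r−g_2) = 390331.21048/0.028 = 13940400.37418
P_0 = D_1/(1+r)^1 + D_2/(1+r)^2 + D_3/(1+r)^3 + D_4/(1+r)^4 + TV/(1+r)^4
    = 268732.15941 + 270475.55618 + 272230.26322 + 273996.35389 + 10284648.85509 = 11370083.18779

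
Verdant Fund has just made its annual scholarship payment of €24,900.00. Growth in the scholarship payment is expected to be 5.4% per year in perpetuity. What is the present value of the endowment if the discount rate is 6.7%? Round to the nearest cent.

D₁ = D₀ × (1 + g) = €24,900.00 × 1.054 = €26,244.6000
Growing perpetuity: P = D₁ / (r − g) = €26,244.6000 / (0.067 − 0.054) = €2,018,815.38

€2018815.38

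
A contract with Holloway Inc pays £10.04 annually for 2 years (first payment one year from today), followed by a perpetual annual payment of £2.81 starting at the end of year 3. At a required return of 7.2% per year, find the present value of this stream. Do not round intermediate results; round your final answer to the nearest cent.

£52.06

PV of 2-year annuity: £10.04 × [1 − (1+0.072)^−2] / 0.072 = 18.10231
Perpetuity value at year 2: £2.81 / 0.072 = 39.02778
PV of perpetuity: 39.02778 / (1+0.072)^2 = 33.96130
Total PV = 18.10231 + 33.96130 = 52.06360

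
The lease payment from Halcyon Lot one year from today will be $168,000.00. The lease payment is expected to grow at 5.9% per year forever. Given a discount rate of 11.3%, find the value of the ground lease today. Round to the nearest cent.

$3111111.11

Growing perpetuity: P = D₁ / (r − g) = $168,000.0000 / (0.113 − 0.059) = $3,111,111.11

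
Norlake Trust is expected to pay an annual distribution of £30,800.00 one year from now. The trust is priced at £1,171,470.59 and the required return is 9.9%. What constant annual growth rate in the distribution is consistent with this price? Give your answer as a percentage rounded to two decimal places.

7.27%

P = D₁/(r−g) ⇒ g = r − D₁/P = 0.099 − £30,800.00/£1,171,470.59 = 0.072708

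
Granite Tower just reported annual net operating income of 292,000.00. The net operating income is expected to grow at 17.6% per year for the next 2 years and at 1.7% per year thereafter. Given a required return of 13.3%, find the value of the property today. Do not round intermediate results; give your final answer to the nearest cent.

3375707.34

D_1 = 343392.00000
D_2 = 403828.99200
Terminal value at year 2: TV = D_2×(1+g_2)/(r−g_2) = 410694.08486/0.116 = 3540466.24883
P_0 = D_1/(1+r)^1 + D_2/(1+r)^2 + TV/(1+r)^2
    = 303082.08297 + 314584.75690 + 2758040.49799 = 3375707.33786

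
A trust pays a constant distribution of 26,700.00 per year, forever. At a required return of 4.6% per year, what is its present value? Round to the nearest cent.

Level perpetuity: PV = C / r = 26,700.00 / 0.046 = 580,434.78

580434.78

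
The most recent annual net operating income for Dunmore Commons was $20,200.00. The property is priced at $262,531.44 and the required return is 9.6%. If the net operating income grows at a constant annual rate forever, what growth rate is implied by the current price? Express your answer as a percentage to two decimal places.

P = D₀(1+g)/(r−g) ⇒ P(r−g) = D₀(1+g) ⇒ g(P+D₀) = P·r − D₀
g = (P·r − D₀)/(P + D₀) = ($262,531.44×0.096 − $20,200.00) / ($262,531.44 + $20,200.00) = 0.017695

1.77%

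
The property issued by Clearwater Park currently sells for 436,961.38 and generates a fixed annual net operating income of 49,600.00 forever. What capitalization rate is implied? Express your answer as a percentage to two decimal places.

P = C/r ⇒ r = C/P = 49,600.00/436,961.38 = 0.113511

11.35%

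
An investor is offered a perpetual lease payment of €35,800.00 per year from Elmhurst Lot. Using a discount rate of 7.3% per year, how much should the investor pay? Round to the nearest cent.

Level perpetuity: PV = C / r = €35,800.00 / 0.073 = €490,410.96

€490410.96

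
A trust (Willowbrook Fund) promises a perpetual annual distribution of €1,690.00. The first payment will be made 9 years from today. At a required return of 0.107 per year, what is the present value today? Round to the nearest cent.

Value at end of year 8: C / r = €1,690.00 / 0.107 = €15,794.3925
Discount to today: PV = €15,794.3925 / (1 + 0.107)^8 = €15,794.3925 / 2.255179 = €7,003.61

€7003.61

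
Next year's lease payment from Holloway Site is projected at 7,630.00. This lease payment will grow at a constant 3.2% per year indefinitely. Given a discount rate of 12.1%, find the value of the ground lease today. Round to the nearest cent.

85730.34

Growing perpetuity: P = D₁ / (r − g) = 7,630.0000 / (0.121 − 0.032) = 85,730.34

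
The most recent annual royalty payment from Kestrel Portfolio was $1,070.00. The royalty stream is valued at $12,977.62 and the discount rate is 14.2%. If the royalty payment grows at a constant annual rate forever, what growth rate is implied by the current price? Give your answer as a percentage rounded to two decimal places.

5.50%

P = D₀(1+g)/(r−g) ⇒ P(r−g) = D₀(1+g) ⇒ g(P+D₀) = P·r − D₀
g = (P·r − D₀)/(P + D₀) = ($12,977.62×0.142 − $1,070.00) / ($12,977.62 + $1,070.00) = 0.055014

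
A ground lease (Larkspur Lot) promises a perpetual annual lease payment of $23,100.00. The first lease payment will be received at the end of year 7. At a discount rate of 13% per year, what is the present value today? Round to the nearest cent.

Value at end of year 6: C / r = $23,100.00 / 0.13 = $177,692.3077
Discount to today: PV = $177,692.3077 / (1 + 0.13)^6 = $177,692.3077 / 2.081952 = $85,348.91

$85348.91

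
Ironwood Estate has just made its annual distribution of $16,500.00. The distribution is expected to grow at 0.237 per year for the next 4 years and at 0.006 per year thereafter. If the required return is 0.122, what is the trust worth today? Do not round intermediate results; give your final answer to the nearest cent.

D_1 = 20410.50000
D_2 = 25247.78850
D_3 = 31231.51437
D_4 = 38633.38328
Terminal value at year 4: TV = D_4×(1+g_2)/(r−g_2) = 38865.18358/0.116 = 335044.68604
P_0 = D_1/(1+r)^1 + D_2/(1+r)^2 + D_3/(1+r)^3 + D_4/(1+r)^4 + TV/(1+r)^4
    = 18191.17647 + 20055.69099 + 22111.30995 + 24377.62068 + 211412.81382 = 296148.61191

$296148.61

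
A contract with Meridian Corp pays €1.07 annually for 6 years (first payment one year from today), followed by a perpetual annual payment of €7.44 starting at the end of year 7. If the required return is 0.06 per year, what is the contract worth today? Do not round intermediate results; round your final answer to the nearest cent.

€92.68

PV of 6-year annuity: €1.07 × [1 − (1+0.06)^−6] / 0.06 = 5.26154
Perpetuity value at year 6: €7.44 / 0.06 = 124.00000
PV of perpetuity: 124.00000 / (1+0.06)^6 = 87.41511
Total PV = 5.26154 + 87.41511 = 92.67664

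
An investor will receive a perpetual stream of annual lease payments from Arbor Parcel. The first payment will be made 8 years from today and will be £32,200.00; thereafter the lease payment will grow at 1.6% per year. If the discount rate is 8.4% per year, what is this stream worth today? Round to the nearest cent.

£269241.49

Value at end of year 7: C₁ / (r − g) = £32,200.00 / (0.084 − 0.016) = £473,529.4118
Discount to today: PV = £473,529.4118 / (1 + 0.084)^7 = £473,529.4118 / 1.758754 = £269,241.49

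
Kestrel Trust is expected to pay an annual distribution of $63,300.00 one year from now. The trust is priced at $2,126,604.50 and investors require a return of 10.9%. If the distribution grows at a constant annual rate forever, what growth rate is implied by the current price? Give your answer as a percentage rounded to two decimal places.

P = D₁/(r−g) ⇒ g = r − D₁/P = 0.109 − $63,300.00/$2,126,604.50 = 0.079234

7.92%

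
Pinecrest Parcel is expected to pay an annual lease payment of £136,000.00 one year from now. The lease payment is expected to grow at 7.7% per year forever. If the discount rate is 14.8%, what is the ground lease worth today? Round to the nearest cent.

Growing perpetuity: P = D₁ / (r − g) = £136,000.0000 / (0.148 − 0.077) = £1,915,492.96

£1915492.96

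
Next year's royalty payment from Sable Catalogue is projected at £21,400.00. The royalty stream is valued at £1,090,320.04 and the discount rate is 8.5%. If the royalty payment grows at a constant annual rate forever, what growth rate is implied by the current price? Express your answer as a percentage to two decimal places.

6.54%

P = D₁/(r−g) ⇒ g = r − D₁/P = 0.085 − £21,400.00/£1,090,320.04 = 0.065373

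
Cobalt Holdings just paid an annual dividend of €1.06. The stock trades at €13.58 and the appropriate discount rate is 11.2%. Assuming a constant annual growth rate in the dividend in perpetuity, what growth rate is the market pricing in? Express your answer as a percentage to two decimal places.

P = D₀(1+g)/(r−g) ⇒ P(r−g) = D₀(1+g) ⇒ g(P+D₀) = P·r − D₀
g = (P·r − D₀)/(P + D₀) = (€13.58×0.112 − €1.06) / (€13.58 + €1.06) = 0.031486

3.15%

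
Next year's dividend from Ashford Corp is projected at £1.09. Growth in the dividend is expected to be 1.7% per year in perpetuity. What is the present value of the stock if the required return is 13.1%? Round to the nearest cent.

Growing perpetuity: P = D₁ / (r − g) = £1.0900 / (0.131 − 0.017) = £9.56

£9.56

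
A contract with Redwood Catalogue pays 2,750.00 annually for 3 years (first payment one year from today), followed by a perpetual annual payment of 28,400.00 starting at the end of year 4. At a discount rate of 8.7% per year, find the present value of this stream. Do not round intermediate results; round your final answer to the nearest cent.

PV of 3-year annuity: 2,750.00 × [1 − (1+0.087)^−3] / 0.087 = 6998.44766
Perpetuity value at year 3: 28,400.00 / 0.087 = 326436.78161
PV of perpetuity: 326436.78161 / (1+0.087)^3 = 254161.90395
Total PV = 6998.44766 + 254161.90395 = 261160.35161

261160.35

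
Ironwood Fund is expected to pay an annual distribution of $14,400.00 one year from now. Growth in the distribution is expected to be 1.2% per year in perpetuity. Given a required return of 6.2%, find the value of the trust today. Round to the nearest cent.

$288000.00

Growing perpetuity: P = D₁ / (r − g) = $14,400.0000 / (0.062 − 0.012) = $288,000.00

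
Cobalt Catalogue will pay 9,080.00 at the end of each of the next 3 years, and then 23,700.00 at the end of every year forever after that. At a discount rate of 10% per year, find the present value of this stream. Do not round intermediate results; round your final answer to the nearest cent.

PV of 3-year annuity: 9,080.00 × [1 − (1+0.1)^−3] / 0.1 = 22580.61608
Perpetuity value at year 3: 23,700.00 / 0.1 = 237000.00000
PV of perpetuity: 237000.00000 / (1+0.1)^3 = 178061.60781
Total PV = 22580.61608 + 178061.60781 = 200642.22389

200642.22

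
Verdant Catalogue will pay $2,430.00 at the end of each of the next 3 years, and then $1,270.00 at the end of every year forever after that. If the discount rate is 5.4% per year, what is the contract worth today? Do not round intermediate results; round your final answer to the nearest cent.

$26653.96

PV of 3-year annuity: $2,430.00 × [1 − (1+0.054)^−3] / 0.054 = 6568.20394
Perpetuity value at year 3: $1,270.00 / 0.054 = 23518.51852
PV of perpetuity: 23518.51852 / (1+0.054)^3 = 20085.75350
Total PV = 6568.20394 + 20085.75350 = 26653.95744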